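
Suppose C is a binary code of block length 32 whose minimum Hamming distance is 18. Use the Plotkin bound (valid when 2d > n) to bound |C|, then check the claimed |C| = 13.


Plotkin bound M ≤ 8; given |C| = 13 > bound (violated).

Check applicability: 2d = 36, n = 32.
2d − n = 4 > 0, so Plotkin applies.
Compute d/(2d−n) = 18/4 ≈ 4.5000.
⌊d/(2d−n)⌋ = 4.
Plotkin bound: M ≤ 2·4 = 8.
Given |C| = 13, check: VIOLATED.
This |C| is above the Plotkin bound, so no binary code with n = 32, d = 18 and 13 codewords exists.


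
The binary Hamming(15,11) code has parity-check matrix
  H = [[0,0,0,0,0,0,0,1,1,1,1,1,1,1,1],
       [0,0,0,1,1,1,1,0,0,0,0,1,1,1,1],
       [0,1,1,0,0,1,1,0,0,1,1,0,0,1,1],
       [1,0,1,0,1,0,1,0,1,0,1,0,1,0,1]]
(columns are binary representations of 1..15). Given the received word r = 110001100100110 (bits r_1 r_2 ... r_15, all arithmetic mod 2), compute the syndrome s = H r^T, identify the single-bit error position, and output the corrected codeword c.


s = (1, 0, 1, 1)^T, error position = 11, corrected codeword c = 110001100110110

Compute s = H r^T mod 2 one row at a time:
  s_1 = 0 + 0 + 1 + 0 + 0 + 1 + 1 + 0 = 3 ≡ 1 (mod 2).
  s_2 = 0 + 0 + 1 + 1 + 0 + 1 + 1 + 0 = 4 ≡ 0 (mod 2).
  s_3 = 1 + 0 + 1 + 1 + 1 + 0 + 1 + 0 = 5 ≡ 1 (mod 2).
  s_4 = 1 + 0 + 0 + 1 + 0 + 0 + 1 + 0 = 3 ≡ 1 (mod 2).
s = (1, 0, 1, 1)^T — this equals column 11 of H (binary 1011), so error is at position 11.
Correct: flip bit 11 of r = 110001100100110 to get c = 110001100110110.


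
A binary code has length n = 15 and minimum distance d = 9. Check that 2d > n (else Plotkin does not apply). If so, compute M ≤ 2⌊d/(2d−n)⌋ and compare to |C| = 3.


Plotkin bound M ≤ 6; given |C| = 3 ≤ bound (satisfied).

Check applicability: 2d = 18, n = 15.
2d − n = 3 > 0, so Plotkin applies.
Compute d/(2d−n) = 9/3 ≈ 3.0000.
⌊d/(2d−n)⌋ = 3.
Plotkin bound: M ≤ 2·3 = 6.
Given |C| = 3, check: satisfied.
This |C| is below the Plotkin bound.


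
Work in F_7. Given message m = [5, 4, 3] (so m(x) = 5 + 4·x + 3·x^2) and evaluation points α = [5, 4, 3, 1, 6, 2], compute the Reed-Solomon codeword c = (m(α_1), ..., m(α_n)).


c = [2, 6, 2, 5, 4, 4]

Message polynomial: m(x) = 5 + 4·x + 3·x^2 (mod 7).
For each evaluation point α_i, compute m(α_i) mod 7:
  α_1 = 5: Horner steps 3 → 5 → 2, so m(5) = 2.
  α_2 = 4: Horner steps 3 → 2 → 6, so m(4) = 6.
  α_3 = 3: Horner steps 3 → 6 → 2, so m(3) = 2.
  α_4 = 1: Horner steps 3 → 0 → 5, so m(1) = 5.
  α_5 = 6: Horner steps 3 → 1 → 4, so m(6) = 4.
  α_6 = 2: Horner steps 3 → 3 → 4, so m(2) = 4.
Codeword c = [2, 6, 2, 5, 4, 4] ∈ F_7^6.


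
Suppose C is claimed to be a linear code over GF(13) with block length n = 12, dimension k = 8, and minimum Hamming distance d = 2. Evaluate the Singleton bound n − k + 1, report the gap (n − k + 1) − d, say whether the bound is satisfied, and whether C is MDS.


Singleton RHS = n − k + 1 = 5, slack = 3, bound satisfied, not MDS.

Singleton bound: d ≤ n − k + 1.
Here n = 12, k = 8, so n − k + 1 = 5.
Given d = 2, check d ≤ 5: YES.
Slack = (n − k + 1) − d = 3.
The code is NOT MDS (slack = 3 > 0).
Description: the claimed parameters are [12, 8, 2]_13; such a code would be non-MDS.


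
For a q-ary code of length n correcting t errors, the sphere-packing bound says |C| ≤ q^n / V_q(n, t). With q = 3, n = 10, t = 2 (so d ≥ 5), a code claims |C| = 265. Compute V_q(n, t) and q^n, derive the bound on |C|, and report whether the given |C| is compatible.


V_q(n, t) = 201, q^n = 59049, Hamming bound = 293, |C| = 265 ≤ bound (satisfied).

Step 1: Compute V_q(n, t) = Σ_{j=0}^2 C(n, j) (q−1)^j.
  j = 0: C(10,0)·(2)^0 = 1·1 = 1.
  j = 1: C(10,1)·(2)^1 = 10·2 = 20.
  j = 2: C(10,2)·(2)^2 = 45·4 = 180.
  V_q(n, t) = 1 + 20 + 180 = 201.
Step 2: q^n = 3^10 = 59049.
Step 3: Hamming bound ⌊q^n / V_q(n,t)⌋ = ⌊59049/201⌋ = 293.
Step 4: Compare |C| = 265 to 293: satisfied.
The claimed |C| lies below the Hamming bound.


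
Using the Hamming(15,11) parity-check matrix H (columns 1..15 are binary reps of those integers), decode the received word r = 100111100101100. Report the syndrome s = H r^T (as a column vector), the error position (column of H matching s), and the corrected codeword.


s = (1, 0, 1, 0)^T, error position = 10, corrected codeword c = 100111100001100

Compute s = H r^T mod 2 one row at a time:
  s_1 = 0 + 0 + 1 + 0 + 1 + 1 + 0 + 0 = 3 ≡ 1 (mod 2).
  s_2 = 1 + 1 + 1 + 1 + 1 + 1 + 0 + 0 = 6 ≡ 0 (mod 2).
  s_3 = 0 + 0 + 1 + 1 + 1 + 0 + 0 + 0 = 3 ≡ 1 (mod 2).
  s_4 = 1 + 0 + 1 + 1 + 0 + 0 + 1 + 0 = 4 ≡ 0 (mod 2).
s = (1, 0, 1, 0)^T — this equals column 10 of H (binary 1010), so error is at position 10.
Correct: flip bit 10 of r = 100111100101100 to get c = 100111100001100.


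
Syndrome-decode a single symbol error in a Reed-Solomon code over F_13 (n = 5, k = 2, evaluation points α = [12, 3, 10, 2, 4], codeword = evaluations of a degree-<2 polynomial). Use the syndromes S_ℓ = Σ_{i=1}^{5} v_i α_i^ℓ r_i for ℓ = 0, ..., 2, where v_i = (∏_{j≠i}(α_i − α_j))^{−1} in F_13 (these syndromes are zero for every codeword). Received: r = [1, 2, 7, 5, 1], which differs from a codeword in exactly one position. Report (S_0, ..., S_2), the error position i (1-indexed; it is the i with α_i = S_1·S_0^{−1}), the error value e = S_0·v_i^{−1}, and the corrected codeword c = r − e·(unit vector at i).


S = (3, 12, 9), error at position 5, error magnitude e = 2, c = [1, 2, 7, 5, 12].

Step 1: column multipliers v_i = (∏_{j≠i}(α_i − α_j))^{−1} mod 13.
  i = 1 (α = 12): (12−3)(12−10)(12−2)(12−4) = 9·2·10·8 = 1440 ≡ 10, so v_1 = 10^{−1} = 4 (mod 13).
  i = 2 (α = 3): (3−12)(3−10)(3−2)(3−4) = (−9)·(−7)·1·(−1) = −63 ≡ 2, so v_2 = 2^{−1} = 7 (mod 13).
  i = 3 (α = 10): (10−12)(10−3)(10−2)(10−4) = (−2)·7·8·6 = −672 ≡ 4, so v_3 = 4^{−1} = 10 (mod 13).
  i = 4 (α = 2): (2−12)(2−3)(2−10)(2−4) = (−10)·(−1)·(−8)·(−2) = 160 ≡ 4, so v_4 = 4^{−1} = 10 (mod 13).
  i = 5 (α = 4): (4−12)(4−3)(4−10)(4−2) = (−8)·1·(−6)·2 = 96 ≡ 5, so v_5 = 5^{−1} = 8 (mod 13).
  v = [4, 7, 10, 10, 8].
Step 2: syndromes of r = [1, 2, 7, 5, 1] (all sums mod 13).
  S_0 = Σ v_i r_i = 4·1 + 7·2 + 10·7 + 10·5 + 8·1 = 146 ≡ 3.
  S_1 = Σ v_i α_i r_i = 4·12·1 + 7·3·2 + 10·10·7 + 10·2·5 + 8·4·1 = 922 ≡ 12.
  α_i^2 mod 13 = [1, 9, 9, 4, 3].
  S_2 = Σ v_i α_i^2 r_i = 4·1·1 + 7·9·2 + 10·9·7 + 10·4·5 + 8·3·1 = 984 ≡ 9.
  S = (3, 12, 9) ≠ 0, so r is not a codeword (an error is present).
Step 3: locate the error. For a single error e at position i, S_ℓ = v_i·e·α_i^ℓ, so α_err = S_1/S_0.
  S_0^{−1} = 3^{−1} = 9 (mod 13), so α_err = 12·9 = 108 ≡ 4 = α_5. Error position i = 5.
  Consistency check: S_2/S_1 = 9·12 = 108 ≡ 4 = α_err ✓ (single-error assumption holds).
Step 4: error magnitude e = S_0/v_5 = S_0·∏_{j≠5}(α_5 − α_j) = 3·5 = 15 ≡ 2 (mod 13).
Step 5: correct position 5: c_5 = r_5 − e = 1 − 2 ≡ 12 (mod 13). Hence c = [1, 2, 7, 5, 12].
  Check: interpolating c through the α_i gives m(x) = 11 + 10·x (degree < 2) with m(α_i) = c_i for every i, so c is indeed a codeword.


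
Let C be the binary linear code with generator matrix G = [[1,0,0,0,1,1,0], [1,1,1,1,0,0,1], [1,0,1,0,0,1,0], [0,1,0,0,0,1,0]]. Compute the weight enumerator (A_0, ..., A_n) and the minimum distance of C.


Weight distribution: A_0 = 1, A_2 = 3, A_3 = 4, A_4 = 3, A_5 = 4, A_6 = 1. Minimum distance d = 2.

Enumerate all 2^4 = 16 messages m ∈ F_2^4.
For each, compute codeword c = mG in F_2^7, then tally its weight.
  m = 0000 → c = 0000000, weight = 0.
  m = 1000 → c = 1000110, weight = 3.
  m = 0100 → c = 1111001, weight = 5.
  m = 1100 → c = 0111111, weight = 6.
  m = 0010 → c = 1010010, weight = 3.
  m = 1010 → c = 0010100, weight = 2.
  m = 0110 → c = 0101011, weight = 4.
  m = 1110 → c = 1101101, weight = 5.
  m = 0001 → c = 0100010, weight = 2.
  m = 1001 → c = 1100100, weight = 3.
  m = 0101 → c = 1011011, weight = 5.
  m = 1101 → c = 0011101, weight = 4.
  m = 0011 → c = 1110000, weight = 3.
  m = 1011 → c = 0110110, weight = 4.
  m = 0111 → c = 0001001, weight = 2.
  m = 1111 → c = 1001111, weight = 5.
Tally weights:
  weight 0: 1 codewords.
  weight 2: 3 codewords.
  weight 3: 4 codewords.
  weight 4: 3 codewords.
  weight 5: 4 codewords.
  weight 6: 1 codewords.
Minimum distance d = smallest w > 0 with A_w > 0 = 2.
Sanity: Σ A_w = 16 = 2^4 = 16 ✓.


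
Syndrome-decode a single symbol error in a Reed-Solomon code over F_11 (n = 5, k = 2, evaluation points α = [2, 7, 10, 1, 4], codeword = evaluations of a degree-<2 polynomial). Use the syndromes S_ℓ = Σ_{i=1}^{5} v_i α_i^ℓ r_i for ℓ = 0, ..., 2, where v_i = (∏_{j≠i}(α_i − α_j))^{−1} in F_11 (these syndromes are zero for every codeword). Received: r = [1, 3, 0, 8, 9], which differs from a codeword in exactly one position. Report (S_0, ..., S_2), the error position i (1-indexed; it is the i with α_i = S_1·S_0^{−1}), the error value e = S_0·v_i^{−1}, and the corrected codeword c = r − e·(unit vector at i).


S = (3, 10, 4), error at position 2, error magnitude e = 4, c = [1, 10, 0, 8, 9].

Step 1: column multipliers v_i = (∏_{j≠i}(α_i − α_j))^{−1} mod 11.
  i = 1 (α = 2): (2−7)(2−10)(2−1)(2−4) = (−5)·(−8)·1·(−2) = −80 ≡ 8, so v_1 = 8^{−1} = 7 (mod 11).
  i = 2 (α = 7): (7−2)(7−10)(7−1)(7−4) = 5·(−3)·6·3 = −270 ≡ 5, so v_2 = 5^{−1} = 9 (mod 11).
  i = 3 (α = 10): (10−2)(10−7)(10−1)(10−4) = 8·3·9·6 = 1296 ≡ 9, so v_3 = 9^{−1} = 5 (mod 11).
  i = 4 (α = 1): (1−2)(1−7)(1−10)(1−4) = (−1)·(−6)·(−9)·(−3) = 162 ≡ 8, so v_4 = 8^{−1} = 7 (mod 11).
  i = 5 (α = 4): (4−2)(4−7)(4−10)(4−1) = 2·(−3)·(−6)·3 = 108 ≡ 9, so v_5 = 9^{−1} = 5 (mod 11).
  v = [7, 9, 5, 7, 5].
Step 2: syndromes of r = [1, 3, 0, 8, 9] (all sums mod 11).
  S_0 = Σ v_i r_i = 7·1 + 9·3 + 5·0 + 7·8 + 5·9 = 135 ≡ 3.
  S_1 = Σ v_i α_i r_i = 7·2·1 + 9·7·3 + 5·10·0 + 7·1·8 + 5·4·9 = 439 ≡ 10.
  α_i^2 mod 11 = [4, 5, 1, 1, 5].
  S_2 = Σ v_i α_i^2 r_i = 7·4·1 + 9·5·3 + 5·1·0 + 7·1·8 + 5·5·9 = 444 ≡ 4.
  S = (3, 10, 4) ≠ 0, so r is not a codeword (an error is present).
Step 3: locate the error. For a single error e at position i, S_ℓ = v_i·e·α_i^ℓ, so α_err = S_1/S_0.
  S_0^{−1} = 3^{−1} = 4 (mod 11), so α_err = 10·4 = 40 ≡ 7 = α_2. Error position i = 2.
  Consistency check: S_2/S_1 = 4·10 = 40 ≡ 7 = α_err ✓ (single-error assumption holds).
Step 4: error magnitude e = S_0/v_2 = S_0·∏_{j≠2}(α_2 − α_j) = 3·5 = 15 ≡ 4 (mod 11).
Step 5: correct position 2: c_2 = r_2 − e = 3 − 4 ≡ 10 (mod 11). Hence c = [1, 10, 0, 8, 9].
  Check: interpolating c through the α_i gives m(x) = 4 + 4·x (degree < 2) with m(α_i) = c_i for every i, so c is indeed a codeword.


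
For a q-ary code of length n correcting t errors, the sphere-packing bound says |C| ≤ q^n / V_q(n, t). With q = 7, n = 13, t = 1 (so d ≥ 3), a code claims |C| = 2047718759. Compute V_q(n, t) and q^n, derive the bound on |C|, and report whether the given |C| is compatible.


V_q(n, t) = 79, q^n = 96889010407, Hamming bound = 1226443169, |C| = 2047718759 > bound (violated).

Step 1: Compute V_q(n, t) = Σ_{j=0}^1 C(n, j) (q−1)^j.
  j = 0: C(13,0)·(6)^0 = 1·1 = 1.
  j = 1: C(13,1)·(6)^1 = 13·6 = 78.
  V_q(n, t) = 1 + 78 = 79.
Step 2: q^n = 7^13 = 96889010407.
Step 3: Hamming bound ⌊q^n / V_q(n,t)⌋ = ⌊96889010407/79⌋ = 1226443169.
Step 4: Compare |C| = 2047718759 to 1226443169: violated.
The claimed |C| lies above the Hamming bound, so no 7-ary code of length 13 with d ≥ 3 can have 2047718759 codewords.


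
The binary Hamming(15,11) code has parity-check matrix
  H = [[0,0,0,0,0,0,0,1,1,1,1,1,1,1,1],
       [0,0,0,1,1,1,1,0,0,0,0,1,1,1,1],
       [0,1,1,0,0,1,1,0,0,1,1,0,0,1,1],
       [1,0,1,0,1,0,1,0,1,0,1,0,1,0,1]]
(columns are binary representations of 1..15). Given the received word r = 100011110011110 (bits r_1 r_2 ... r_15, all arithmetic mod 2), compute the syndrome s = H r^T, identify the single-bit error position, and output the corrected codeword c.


s = (1, 0, 0, 1)^T, error position = 9, corrected codeword c = 100011111011110

Compute s = H r^T mod 2 one row at a time:
  s_1 = 1 + 0 + 0 + 1 + 1 + 1 + 1 + 0 = 5 ≡ 1 (mod 2).
  s_2 = 0 + 1 + 1 + 1 + 1 + 1 + 1 + 0 = 6 ≡ 0 (mod 2).
  s_3 = 0 + 0 + 1 + 1 + 0 + 1 + 1 + 0 = 4 ≡ 0 (mod 2).
  s_4 = 1 + 0 + 1 + 1 + 0 + 1 + 1 + 0 = 5 ≡ 1 (mod 2).
s = (1, 0, 0, 1)^T — this equals column 9 of H (binary 1001), so error is at position 9.
Correct: flip bit 9 of r = 100011110011110 to get c = 100011111011110.


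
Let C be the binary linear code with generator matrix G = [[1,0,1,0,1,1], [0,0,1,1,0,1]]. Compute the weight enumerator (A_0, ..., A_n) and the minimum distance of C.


Weight distribution: A_0 = 1, A_3 = 2, A_4 = 1. Minimum distance d = 3.

Enumerate all 2^2 = 4 messages m ∈ F_2^2.
For each, compute codeword c = mG in F_2^6, then tally its weight.
  m = 00 → c = 000000, weight = 0.
  m = 10 → c = 101011, weight = 4.
  m = 01 → c = 001101, weight = 3.
  m = 11 → c = 100110, weight = 3.
Tally weights:
  weight 0: 1 codewords.
  weight 3: 2 codewords.
  weight 4: 1 codewords.
Minimum distance d = smallest w > 0 with A_w > 0 = 3.
Sanity: Σ A_w = 4 = 2^2 = 4 ✓.


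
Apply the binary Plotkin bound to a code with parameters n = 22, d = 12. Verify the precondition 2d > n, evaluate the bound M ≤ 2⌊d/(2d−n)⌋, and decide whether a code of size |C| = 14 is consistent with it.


Plotkin bound M ≤ 12; given |C| = 14 > bound (violated).

Check applicability: 2d = 24, n = 22.
2d − n = 2 > 0, so Plotkin applies.
Compute d/(2d−n) = 12/2 ≈ 6.0000.
⌊d/(2d−n)⌋ = 6.
Plotkin bound: M ≤ 2·6 = 12.
Given |C| = 14, check: VIOLATED.
This |C| is above the Plotkin bound, so no binary code with n = 22, d = 12 and 14 codewords exists.


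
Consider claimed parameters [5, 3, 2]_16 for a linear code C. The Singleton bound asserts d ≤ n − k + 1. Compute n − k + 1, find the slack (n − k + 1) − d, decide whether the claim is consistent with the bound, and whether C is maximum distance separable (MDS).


Singleton RHS = n − k + 1 = 3, slack = 1, bound satisfied, not MDS.

Singleton bound: d ≤ n − k + 1.
Here n = 5, k = 3, so n − k + 1 = 3.
Given d = 2, check d ≤ 3: YES.
Slack = (n − k + 1) − d = 1.
The code is NOT MDS (slack = 1 > 0).
Description: the claimed parameters are [5, 3, 2]_16; such a code would be non-MDS.


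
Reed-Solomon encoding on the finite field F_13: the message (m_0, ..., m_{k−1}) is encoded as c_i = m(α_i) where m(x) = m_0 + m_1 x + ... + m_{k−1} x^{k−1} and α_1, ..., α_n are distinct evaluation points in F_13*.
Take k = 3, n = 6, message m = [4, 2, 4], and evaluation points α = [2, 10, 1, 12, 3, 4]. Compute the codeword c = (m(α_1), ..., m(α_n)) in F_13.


c = [11, 8, 10, 6, 7, 11]

Message polynomial: m(x) = 4 + 2·x + 4·x^2 (mod 13).
For each evaluation point α_i, compute m(α_i) mod 13:
  α_1 = 2: Horner steps 4 → 10 → 11, so m(2) = 11.
  α_2 = 10: Horner steps 4 → 3 → 8, so m(10) = 8.
  α_3 = 1: Horner steps 4 → 6 → 10, so m(1) = 10.
  α_4 = 12: Horner steps 4 → 11 → 6, so m(12) = 6.
  α_5 = 3: Horner steps 4 → 1 → 7, so m(3) = 7.
  α_6 = 4: Horner steps 4 → 5 → 11, so m(4) = 11.
Codeword c = [11, 8, 10, 6, 7, 11] ∈ F_13^6.


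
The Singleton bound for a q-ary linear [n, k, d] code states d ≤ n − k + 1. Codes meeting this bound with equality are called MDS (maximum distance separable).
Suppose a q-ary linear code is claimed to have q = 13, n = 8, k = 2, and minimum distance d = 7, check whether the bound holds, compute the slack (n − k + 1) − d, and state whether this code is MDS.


Singleton RHS = n − k + 1 = 7, slack = 0, bound satisfied, MDS.

Singleton bound: d ≤ n − k + 1.
Here n = 8, k = 2, so n − k + 1 = 7.
Given d = 7, check d ≤ 7: YES.
Slack = (n − k + 1) − d = 0.
The code is MDS (slack = 0).
Description: the claimed parameters are [8, 2, 7]_13; such a code would be MDS (meets Singleton bound).


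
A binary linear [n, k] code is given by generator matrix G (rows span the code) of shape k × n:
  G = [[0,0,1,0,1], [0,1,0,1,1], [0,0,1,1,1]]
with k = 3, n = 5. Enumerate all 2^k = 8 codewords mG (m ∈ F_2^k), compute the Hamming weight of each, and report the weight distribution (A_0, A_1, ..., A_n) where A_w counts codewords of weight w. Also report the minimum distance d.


Weight distribution: A_0 = 1, A_1 = 1, A_2 = 3, A_3 = 3. Minimum distance d = 1.

Enumerate all 2^3 = 8 messages m ∈ F_2^3.
For each, compute codeword c = mG in F_2^5, then tally its weight.
  m = 000 → c = 00000, weight = 0.
  m = 100 → c = 00101, weight = 2.
  m = 010 → c = 01011, weight = 3.
  m = 110 → c = 01110, weight = 3.
  m = 001 → c = 00111, weight = 3.
  m = 101 → c = 00010, weight = 1.
  m = 011 → c = 01100, weight = 2.
  m = 111 → c = 01001, weight = 2.
Tally weights:
  weight 0: 1 codewords.
  weight 1: 1 codewords.
  weight 2: 3 codewords.
  weight 3: 3 codewords.
Minimum distance d = smallest w > 0 with A_w > 0 = 1.
Sanity: Σ A_w = 8 = 2^3 = 8 ✓.


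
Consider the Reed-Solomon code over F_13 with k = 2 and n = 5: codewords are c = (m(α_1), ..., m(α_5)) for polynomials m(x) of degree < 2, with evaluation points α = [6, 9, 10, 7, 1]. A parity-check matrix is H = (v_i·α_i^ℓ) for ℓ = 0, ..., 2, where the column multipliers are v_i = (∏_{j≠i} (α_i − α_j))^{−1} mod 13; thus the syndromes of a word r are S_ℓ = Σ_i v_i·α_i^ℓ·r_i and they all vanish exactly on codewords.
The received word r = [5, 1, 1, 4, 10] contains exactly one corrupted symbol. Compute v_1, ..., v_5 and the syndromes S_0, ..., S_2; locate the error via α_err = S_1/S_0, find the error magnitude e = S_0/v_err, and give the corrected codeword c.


S = (3, 1, 9), error at position 2, error magnitude e = 12, c = [5, 2, 1, 4, 10].

Step 1: column multipliers v_i = (∏_{j≠i}(α_i − α_j))^{−1} mod 13.
  i = 1 (α = 6): (6−9)(6−10)(6−7)(6−1) = (−3)·(−4)·(−1)·5 = −60 ≡ 5, so v_1 = 5^{−1} = 8 (mod 13).
  i = 2 (α = 9): (9−6)(9−10)(9−7)(9−1) = 3·(−1)·2·8 = −48 ≡ 4, so v_2 = 4^{−1} = 10 (mod 13).
  i = 3 (α = 10): (10−6)(10−9)(10−7)(10−1) = 4·1·3·9 = 108 ≡ 4, so v_3 = 4^{−1} = 10 (mod 13).
  i = 4 (α = 7): (7−6)(7−9)(7−10)(7−1) = 1·(−2)·(−3)·6 = 36 ≡ 10, so v_4 = 10^{−1} = 4 (mod 13).
  i = 5 (α = 1): (1−6)(1−9)(1−10)(1−7) = (−5)·(−8)·(−9)·(−6) = 2160 ≡ 2, so v_5 = 2^{−1} = 7 (mod 13).
  v = [8, 10, 10, 4, 7].
Step 2: syndromes of r = [5, 1, 1, 4, 10] (all sums mod 13).
  S_0 = Σ v_i r_i = 8·5 + 10·1 + 10·1 + 4·4 + 7·10 = 146 ≡ 3.
  S_1 = Σ v_i α_i r_i = 8·6·5 + 10·9·1 + 10·10·1 + 4·7·4 + 7·1·10 = 612 ≡ 1.
  α_i^2 mod 13 = [10, 3, 9, 10, 1].
  S_2 = Σ v_i α_i^2 r_i = 8·10·5 + 10·3·1 + 10·9·1 + 4·10·4 + 7·1·10 = 750 ≡ 9.
  S = (3, 1, 9) ≠ 0, so r is not a codeword (an error is present).
Step 3: locate the error. For a single error e at position i, S_ℓ = v_i·e·α_i^ℓ, so α_err = S_1/S_0.
  S_0^{−1} = 3^{−1} = 9 (mod 13), so α_err = 1·9 = 9 ≡ 9 = α_2. Error position i = 2.
  Consistency check: S_2/S_1 = 9·1 = 9 ≡ 9 = α_err ✓ (single-error assumption holds).
Step 4: error magnitude e = S_0/v_2 = S_0·∏_{j≠2}(α_2 − α_j) = 3·4 = 12 ≡ 12 (mod 13).
Step 5: correct position 2: c_2 = r_2 − e = 1 − 12 ≡ 2 (mod 13). Hence c = [5, 2, 1, 4, 10].
  Check: interpolating c through the α_i gives m(x) = 11 + 12·x (degree < 2) with m(α_i) = c_i for every i, so c is indeed a codeword.


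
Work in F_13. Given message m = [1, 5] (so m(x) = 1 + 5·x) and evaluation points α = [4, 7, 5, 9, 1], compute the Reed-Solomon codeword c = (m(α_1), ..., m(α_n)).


c = [8, 10, 0, 7, 6]

Message polynomial: m(x) = 1 + 5·x (mod 13).
For each evaluation point α_i, compute m(α_i) mod 13:
  α_1 = 4: Horner steps 5 → 8, so m(4) = 8.
  α_2 = 7: Horner steps 5 → 10, so m(7) = 10.
  α_3 = 5: Horner steps 5 → 0, so m(5) = 0.
  α_4 = 9: Horner steps 5 → 7, so m(9) = 7.
  α_5 = 1: Horner steps 5 → 6, so m(1) = 6.
Codeword c = [8, 10, 0, 7, 6] ∈ F_13^5.


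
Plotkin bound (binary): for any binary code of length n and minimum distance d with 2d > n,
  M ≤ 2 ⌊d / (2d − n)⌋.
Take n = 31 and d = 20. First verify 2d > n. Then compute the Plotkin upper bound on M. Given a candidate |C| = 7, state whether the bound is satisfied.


Plotkin bound M ≤ 4; given |C| = 7 > bound (violated).

Check applicability: 2d = 40, n = 31.
2d − n = 9 > 0, so Plotkin applies.
Compute d/(2d−n) = 20/9 ≈ 2.2222.
⌊d/(2d−n)⌋ = 2.
Plotkin bound: M ≤ 2·2 = 4.
Given |C| = 7, check: VIOLATED.
This |C| is above the Plotkin bound, so no binary code with n = 31, d = 20 and 7 codewords exists.


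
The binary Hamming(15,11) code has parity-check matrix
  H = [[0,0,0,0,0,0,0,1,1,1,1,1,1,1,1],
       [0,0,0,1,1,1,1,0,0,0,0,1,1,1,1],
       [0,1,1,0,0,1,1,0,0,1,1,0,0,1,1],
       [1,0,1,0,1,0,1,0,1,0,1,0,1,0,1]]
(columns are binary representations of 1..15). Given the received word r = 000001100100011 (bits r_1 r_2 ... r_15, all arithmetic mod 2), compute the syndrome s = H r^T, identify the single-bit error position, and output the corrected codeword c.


s = (1, 0, 1, 0)^T, error position = 10, corrected codeword c = 000001100000011

Compute s = H r^T mod 2 one row at a time:
  s_1 = 0 + 0 + 1 + 0 + 0 + 0 + 1 + 1 = 3 ≡ 1 (mod 2).
  s_2 = 0 + 0 + 1 + 1 + 0 + 0 + 1 + 1 = 4 ≡ 0 (mod 2).
  s_3 = 0 + 0 + 1 + 1 + 1 + 0 + 1 + 1 = 5 ≡ 1 (mod 2).
  s_4 = 0 + 0 + 0 + 1 + 0 + 0 + 0 + 1 = 2 ≡ 0 (mod 2).
s = (1, 0, 1, 0)^T — this equals column 10 of H (binary 1010), so error is at position 10.
Correct: flip bit 10 of r = 000001100100011 to get c = 000001100000011.


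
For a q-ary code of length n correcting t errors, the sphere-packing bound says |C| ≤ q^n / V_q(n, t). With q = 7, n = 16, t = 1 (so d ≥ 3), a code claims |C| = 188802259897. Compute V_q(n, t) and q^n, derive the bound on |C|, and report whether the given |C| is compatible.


V_q(n, t) = 97, q^n = 33232930569601, Hamming bound = 342607531645, |C| = 188802259897 ≤ bound (satisfied).

Step 1: Compute V_q(n, t) = Σ_{j=0}^1 C(n, j) (q−1)^j.
  j = 0: C(16,0)·(6)^0 = 1·1 = 1.
  j = 1: C(16,1)·(6)^1 = 16·6 = 96.
  V_q(n, t) = 1 + 96 = 97.
Step 2: q^n = 7^16 = 33232930569601.
Step 3: Hamming bound ⌊q^n / V_q(n,t)⌋ = ⌊33232930569601/97⌋ = 342607531645.
Step 4: Compare |C| = 188802259897 to 342607531645: satisfied.
The claimed |C| lies below the Hamming bound.


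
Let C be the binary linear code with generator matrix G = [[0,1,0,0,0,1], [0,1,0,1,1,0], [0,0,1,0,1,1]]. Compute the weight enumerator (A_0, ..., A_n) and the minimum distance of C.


Weight distribution: A_0 = 1, A_2 = 2, A_3 = 4, A_4 = 1. Minimum distance d = 2.

Enumerate all 2^3 = 8 messages m ∈ F_2^3.
For each, compute codeword c = mG in F_2^6, then tally its weight.
  m = 000 → c = 000000, weight = 0.
  m = 100 → c = 010001, weight = 2.
  m = 010 → c = 010110, weight = 3.
  m = 110 → c = 000111, weight = 3.
  m = 001 → c = 001011, weight = 3.
  m = 101 → c = 011010, weight = 3.
  m = 011 → c = 011101, weight = 4.
  m = 111 → c = 001100, weight = 2.
Tally weights:
  weight 0: 1 codewords.
  weight 2: 2 codewords.
  weight 3: 4 codewords.
  weight 4: 1 codewords.
Minimum distance d = smallest w > 0 with A_w > 0 = 2.
Sanity: Σ A_w = 8 = 2^3 = 8 ✓.


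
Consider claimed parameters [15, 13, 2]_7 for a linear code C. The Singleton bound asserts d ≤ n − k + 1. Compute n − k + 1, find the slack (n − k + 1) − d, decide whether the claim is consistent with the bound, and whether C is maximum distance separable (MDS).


Singleton RHS = n − k + 1 = 3, slack = 1, bound satisfied, not MDS.

Singleton bound: d ≤ n − k + 1.
Here n = 15, k = 13, so n − k + 1 = 3.
Given d = 2, check d ≤ 3: YES.
Slack = (n − k + 1) − d = 1.
The code is NOT MDS (slack = 1 > 0).
Description: the claimed parameters are [15, 13, 2]_7; such a code would be non-MDS.


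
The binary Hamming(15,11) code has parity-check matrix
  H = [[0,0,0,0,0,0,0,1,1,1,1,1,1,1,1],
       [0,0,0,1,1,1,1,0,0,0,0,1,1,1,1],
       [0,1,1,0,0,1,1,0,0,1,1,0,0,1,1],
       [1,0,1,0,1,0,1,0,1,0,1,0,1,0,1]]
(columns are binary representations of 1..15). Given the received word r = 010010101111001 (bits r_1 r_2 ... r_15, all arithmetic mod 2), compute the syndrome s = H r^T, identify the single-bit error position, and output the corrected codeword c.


s = (1, 0, 1, 1)^T, error position = 11, corrected codeword c = 010010101101001

Compute s = H r^T mod 2 one row at a time:
  s_1 = 0 + 1 + 1 + 1 + 1 + 0 + 0 + 1 = 5 ≡ 1 (mod 2).
  s_2 = 0 + 1 + 0 + 1 + 1 + 0 + 0 + 1 = 4 ≡ 0 (mod 2).
  s_3 = 1 + 0 + 0 + 1 + 1 + 1 + 0 + 1 = 5 ≡ 1 (mod 2).
  s_4 = 0 + 0 + 1 + 1 + 1 + 1 + 0 + 1 = 5 ≡ 1 (mod 2).
s = (1, 0, 1, 1)^T — this equals column 11 of H (binary 1011), so error is at position 11.
Correct: flip bit 11 of r = 010010101111001 to get c = 010010101101001.


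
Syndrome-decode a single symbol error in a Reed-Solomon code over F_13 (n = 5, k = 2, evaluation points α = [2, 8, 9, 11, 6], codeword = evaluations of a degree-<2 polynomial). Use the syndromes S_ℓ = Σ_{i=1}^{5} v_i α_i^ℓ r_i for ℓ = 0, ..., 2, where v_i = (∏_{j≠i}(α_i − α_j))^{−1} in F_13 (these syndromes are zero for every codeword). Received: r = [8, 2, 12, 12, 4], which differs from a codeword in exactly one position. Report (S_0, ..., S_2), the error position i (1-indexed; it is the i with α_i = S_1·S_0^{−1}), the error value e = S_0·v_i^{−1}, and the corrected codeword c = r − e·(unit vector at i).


S = (5, 6, 2), error at position 3, error magnitude e = 11, c = [8, 2, 1, 12, 4].

Step 1: column multipliers v_i = (∏_{j≠i}(α_i − α_j))^{−1} mod 13.
  i = 1 (α = 2): (2−8)(2−9)(2−11)(2−6) = (−6)·(−7)·(−9)·(−4) = 1512 ≡ 4, so v_1 = 4^{−1} = 10 (mod 13).
  i = 2 (α = 8): (8−2)(8−9)(8−11)(8−6) = 6·(−1)·(−3)·2 = 36 ≡ 10, so v_2 = 10^{−1} = 4 (mod 13).
  i = 3 (α = 9): (9−2)(9−8)(9−11)(9−6) = 7·1·(−2)·3 = −42 ≡ 10, so v_3 = 10^{−1} = 4 (mod 13).
  i = 4 (α = 11): (11−2)(11−8)(11−9)(11−6) = 9·3·2·5 = 270 ≡ 10, so v_4 = 10^{−1} = 4 (mod 13).
  i = 5 (α = 6): (6−2)(6−8)(6−9)(6−11) = 4·(−2)·(−3)·(−5) = −120 ≡ 10, so v_5 = 10^{−1} = 4 (mod 13).
  v = [10, 4, 4, 4, 4].
Step 2: syndromes of r = [8, 2, 12, 12, 4] (all sums mod 13).
  S_0 = Σ v_i r_i = 10·8 + 4·2 + 4·12 + 4·12 + 4·4 = 200 ≡ 5.
  S_1 = Σ v_i α_i r_i = 10·2·8 + 4·8·2 + 4·9·12 + 4·11·12 + 4·6·4 = 1280 ≡ 6.
  α_i^2 mod 13 = [4, 12, 3, 4, 10].
  S_2 = Σ v_i α_i^2 r_i = 10·4·8 + 4·12·2 + 4·3·12 + 4·4·12 + 4·10·4 = 912 ≡ 2.
  S = (5, 6, 2) ≠ 0, so r is not a codeword (an error is present).
Step 3: locate the error. For a single error e at position i, S_ℓ = v_i·e·α_i^ℓ, so α_err = S_1/S_0.
  S_0^{−1} = 5^{−1} = 8 (mod 13), so α_err = 6·8 = 48 ≡ 9 = α_3. Error position i = 3.
  Consistency check: S_2/S_1 = 2·11 = 22 ≡ 9 = α_err ✓ (single-error assumption holds).
Step 4: error magnitude e = S_0/v_3 = S_0·∏_{j≠3}(α_3 − α_j) = 5·10 = 50 ≡ 11 (mod 13).
Step 5: correct position 3: c_3 = r_3 − e = 12 − 11 ≡ 1 (mod 13). Hence c = [8, 2, 1, 12, 4].
  Check: interpolating c through the α_i gives m(x) = 10 + 12·x (degree < 2) with m(α_i) = c_i for every i, so c is indeed a codeword.


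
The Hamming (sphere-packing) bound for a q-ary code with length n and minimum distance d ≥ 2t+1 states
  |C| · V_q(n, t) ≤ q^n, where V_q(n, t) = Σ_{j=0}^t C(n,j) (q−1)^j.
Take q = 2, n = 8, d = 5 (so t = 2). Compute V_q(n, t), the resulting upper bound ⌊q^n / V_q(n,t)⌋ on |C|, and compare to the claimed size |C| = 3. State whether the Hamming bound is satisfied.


V_q(n, t) = 37, q^n = 256, Hamming bound = 6, |C| = 3 ≤ bound (satisfied).

Step 1: Compute V_q(n, t) = Σ_{j=0}^2 C(n, j) (q−1)^j.
  j = 0: C(8,0)·(1)^0 = 1·1 = 1.
  j = 1: C(8,1)·(1)^1 = 8·1 = 8.
  j = 2: C(8,2)·(1)^2 = 28·1 = 28.
  V_q(n, t) = 1 + 8 + 28 = 37.
Step 2: q^n = 2^8 = 256.
Step 3: Hamming bound ⌊q^n / V_q(n,t)⌋ = ⌊256/37⌋ = 6.
Step 4: Compare |C| = 3 to 6: satisfied.
The claimed |C| lies below the Hamming bound.


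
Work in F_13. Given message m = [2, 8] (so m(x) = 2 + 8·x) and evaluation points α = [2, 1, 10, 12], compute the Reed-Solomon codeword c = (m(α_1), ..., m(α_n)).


c = [5, 10, 4, 7]

Message polynomial: m(x) = 2 + 8·x (mod 13).
For each evaluation point α_i, compute m(α_i) mod 13:
  α_1 = 2: Horner steps 8 → 5, so m(2) = 5.
  α_2 = 1: Horner steps 8 → 10, so m(1) = 10.
  α_3 = 10: Horner steps 8 → 4, so m(10) = 4.
  α_4 = 12: Horner steps 8 → 7, so m(12) = 7.
Codeword c = [5, 10, 4, 7] ∈ F_13^4.


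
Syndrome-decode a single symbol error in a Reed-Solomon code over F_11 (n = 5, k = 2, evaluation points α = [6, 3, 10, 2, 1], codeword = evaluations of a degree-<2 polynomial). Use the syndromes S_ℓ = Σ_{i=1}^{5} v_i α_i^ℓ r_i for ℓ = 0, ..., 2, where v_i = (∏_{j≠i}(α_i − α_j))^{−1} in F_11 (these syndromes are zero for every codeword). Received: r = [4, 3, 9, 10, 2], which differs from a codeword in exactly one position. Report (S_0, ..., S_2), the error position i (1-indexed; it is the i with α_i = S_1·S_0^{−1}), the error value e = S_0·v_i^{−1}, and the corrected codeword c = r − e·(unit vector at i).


S = (9, 9, 9), error at position 5, error magnitude e = 7, c = [4, 3, 9, 10, 6].

Step 1: column multipliers v_i = (∏_{j≠i}(α_i − α_j))^{−1} mod 11.
  i = 1 (α = 6): (6−3)(6−10)(6−2)(6−1) = 3·(−4)·4·5 = −240 ≡ 2, so v_1 = 2^{−1} = 6 (mod 11).
  i = 2 (α = 3): (3−6)(3−10)(3−2)(3−1) = (−3)·(−7)·1·2 = 42 ≡ 9, so v_2 = 9^{−1} = 5 (mod 11).
  i = 3 (α = 10): (10−6)(10−3)(10−2)(10−1) = 4·7·8·9 = 2016 ≡ 3, so v_3 = 3^{−1} = 4 (mod 11).
  i = 4 (α = 2): (2−6)(2−3)(2−10)(2−1) = (−4)·(−1)·(−8)·1 = −32 ≡ 1, so v_4 = 1^{−1} = 1 (mod 11).
  i = 5 (α = 1): (1−6)(1−3)(1−10)(1−2) = (−5)·(−2)·(−9)·(−1) = 90 ≡ 2, so v_5 = 2^{−1} = 6 (mod 11).
  v = [6, 5, 4, 1, 6].
Step 2: syndromes of r = [4, 3, 9, 10, 2] (all sums mod 11).
  S_0 = Σ v_i r_i = 6·4 + 5·3 + 4·9 + 1·10 + 6·2 = 97 ≡ 9.
  S_1 = Σ v_i α_i r_i = 6·6·4 + 5·3·3 + 4·10·9 + 1·2·10 + 6·1·2 = 581 ≡ 9.
  α_i^2 mod 11 = [3, 9, 1, 4, 1].
  S_2 = Σ v_i α_i^2 r_i = 6·3·4 + 5·9·3 + 4·1·9 + 1·4·10 + 6·1·2 = 295 ≡ 9.
  S = (9, 9, 9) ≠ 0, so r is not a codeword (an error is present).
Step 3: locate the error. For a single error e at position i, S_ℓ = v_i·e·α_i^ℓ, so α_err = S_1/S_0.
  S_0^{−1} = 9^{−1} = 5 (mod 11), so α_err = 9·5 = 45 ≡ 1 = α_5. Error position i = 5.
  Consistency check: S_2/S_1 = 9·5 = 45 ≡ 1 = α_err ✓ (single-error assumption holds).
Step 4: error magnitude e = S_0/v_5 = S_0·∏_{j≠5}(α_5 − α_j) = 9·2 = 18 ≡ 7 (mod 11).
Step 5: correct position 5: c_5 = r_5 − e = 2 − 7 ≡ 6 (mod 11). Hence c = [4, 3, 9, 10, 6].
  Check: interpolating c through the α_i gives m(x) = 2 + 4·x (degree < 2) with m(α_i) = c_i for every i, so c is indeed a codeword.


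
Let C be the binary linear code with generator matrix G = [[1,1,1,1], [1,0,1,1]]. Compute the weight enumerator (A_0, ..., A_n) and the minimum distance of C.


Weight distribution: A_0 = 1, A_1 = 1, A_3 = 1, A_4 = 1. Minimum distance d = 1.

Enumerate all 2^2 = 4 messages m ∈ F_2^2.
For each, compute codeword c = mG in F_2^4, then tally its weight.
  m = 00 → c = 0000, weight = 0.
  m = 10 → c = 1111, weight = 4.
  m = 01 → c = 1011, weight = 3.
  m = 11 → c = 0100, weight = 1.
Tally weights:
  weight 0: 1 codewords.
  weight 1: 1 codewords.
  weight 3: 1 codewords.
  weight 4: 1 codewords.
Minimum distance d = smallest w > 0 with A_w > 0 = 1.
Sanity: Σ A_w = 4 = 2^2 = 4 ✓.


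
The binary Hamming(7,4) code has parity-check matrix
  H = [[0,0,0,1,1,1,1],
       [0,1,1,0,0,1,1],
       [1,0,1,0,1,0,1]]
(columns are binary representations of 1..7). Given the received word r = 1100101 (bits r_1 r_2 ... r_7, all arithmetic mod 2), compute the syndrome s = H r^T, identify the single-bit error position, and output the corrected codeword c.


s = (0, 0, 1)^T, error position = 1, corrected codeword c = 0100101

Compute s = H r^T mod 2 one row at a time:
  s_1 = 0 + 1 + 0 + 1 = 2 ≡ 0 (mod 2).
  s_2 = 1 + 0 + 0 + 1 = 2 ≡ 0 (mod 2).
  s_3 = 1 + 0 + 1 + 1 = 3 ≡ 1 (mod 2).
s = (0, 0, 1)^T — this equals column 1 of H (binary 001), so error is at position 1.
Correct: flip bit 1 of r = 1100101 to get c = 0100101.


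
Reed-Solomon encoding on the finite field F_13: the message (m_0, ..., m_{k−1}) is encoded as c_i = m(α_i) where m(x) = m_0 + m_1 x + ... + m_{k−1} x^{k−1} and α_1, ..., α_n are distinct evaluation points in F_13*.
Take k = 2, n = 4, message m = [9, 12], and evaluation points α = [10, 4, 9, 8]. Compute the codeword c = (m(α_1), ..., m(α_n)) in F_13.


c = [12, 5, 0, 1]

Message polynomial: m(x) = 9 + 12·x (mod 13).
For each evaluation point α_i, compute m(α_i) mod 13:
  α_1 = 10: Horner steps 12 → 12, so m(10) = 12.
  α_2 = 4: Horner steps 12 → 5, so m(4) = 5.
  α_3 = 9: Horner steps 12 → 0, so m(9) = 0.
  α_4 = 8: Horner steps 12 → 1, so m(8) = 1.
Codeword c = [12, 5, 0, 1] ∈ F_13^4.


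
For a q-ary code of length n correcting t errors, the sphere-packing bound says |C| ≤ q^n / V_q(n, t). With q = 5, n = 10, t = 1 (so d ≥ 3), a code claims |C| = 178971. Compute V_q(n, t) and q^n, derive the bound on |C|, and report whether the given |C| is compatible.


V_q(n, t) = 41, q^n = 9765625, Hamming bound = 238185, |C| = 178971 ≤ bound (satisfied).

Step 1: Compute V_q(n, t) = Σ_{j=0}^1 C(n, j) (q−1)^j.
  j = 0: C(10,0)·(4)^0 = 1·1 = 1.
  j = 1: C(10,1)·(4)^1 = 10·4 = 40.
  V_q(n, t) = 1 + 40 = 41.
Step 2: q^n = 5^10 = 9765625.
Step 3: Hamming bound ⌊q^n / V_q(n,t)⌋ = ⌊9765625/41⌋ = 238185.
Step 4: Compare |C| = 178971 to 238185: satisfied.
The claimed |C| lies below the Hamming bound.


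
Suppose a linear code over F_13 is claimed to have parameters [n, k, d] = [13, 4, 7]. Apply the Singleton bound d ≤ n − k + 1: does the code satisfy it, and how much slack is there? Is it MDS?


Singleton RHS = n − k + 1 = 10, slack = 3, bound satisfied, not MDS.

Singleton bound: d ≤ n − k + 1.
Here n = 13, k = 4, so n − k + 1 = 10.
Given d = 7, check d ≤ 10: YES.
Slack = (n − k + 1) − d = 3.
The code is NOT MDS (slack = 3 > 0).
Description: the claimed parameters are [13, 4, 7]_13; such a code would be non-MDS.


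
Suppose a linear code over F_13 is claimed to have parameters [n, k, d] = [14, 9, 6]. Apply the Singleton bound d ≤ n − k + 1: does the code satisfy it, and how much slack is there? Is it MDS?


Singleton RHS = n − k + 1 = 6, slack = 0, bound satisfied, MDS.

Singleton bound: d ≤ n − k + 1.
Here n = 14, k = 9, so n − k + 1 = 6.
Given d = 6, check d ≤ 6: YES.
Slack = (n − k + 1) − d = 0.
The code is MDS (slack = 0).
Description: the claimed parameters are [14, 9, 6]_13; such a code would be MDS (meets Singleton bound).


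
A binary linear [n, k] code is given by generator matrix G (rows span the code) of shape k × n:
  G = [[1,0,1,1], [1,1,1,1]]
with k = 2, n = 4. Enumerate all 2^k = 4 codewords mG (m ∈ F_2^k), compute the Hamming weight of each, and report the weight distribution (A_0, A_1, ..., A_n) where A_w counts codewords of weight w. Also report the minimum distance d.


Weight distribution: A_0 = 1, A_1 = 1, A_3 = 1, A_4 = 1. Minimum distance d = 1.

Enumerate all 2^2 = 4 messages m ∈ F_2^2.
For each, compute codeword c = mG in F_2^4, then tally its weight.
  m = 00 → c = 0000, weight = 0.
  m = 10 → c = 1011, weight = 3.
  m = 01 → c = 1111, weight = 4.
  m = 11 → c = 0100, weight = 1.
Tally weights:
  weight 0: 1 codewords.
  weight 1: 1 codewords.
  weight 3: 1 codewords.
  weight 4: 1 codewords.
Minimum distance d = smallest w > 0 with A_w > 0 = 1.
Sanity: Σ A_w = 4 = 2^2 = 4 ✓.


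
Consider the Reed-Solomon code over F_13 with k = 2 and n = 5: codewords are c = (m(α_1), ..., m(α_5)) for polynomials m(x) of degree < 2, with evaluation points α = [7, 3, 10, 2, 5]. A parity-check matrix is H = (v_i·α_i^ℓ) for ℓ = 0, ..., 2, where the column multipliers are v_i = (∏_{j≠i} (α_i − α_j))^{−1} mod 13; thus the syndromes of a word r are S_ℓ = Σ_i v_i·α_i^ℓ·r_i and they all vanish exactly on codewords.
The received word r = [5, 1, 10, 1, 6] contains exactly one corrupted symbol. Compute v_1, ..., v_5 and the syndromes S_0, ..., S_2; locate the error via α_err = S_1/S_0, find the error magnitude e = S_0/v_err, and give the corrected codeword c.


S = (8, 11, 7), error at position 2, error magnitude e = 7, c = [5, 7, 10, 1, 6].

Step 1: column multipliers v_i = (∏_{j≠i}(α_i − α_j))^{−1} mod 13.
  i = 1 (α = 7): (7−3)(7−10)(7−2)(7−5) = 4·(−3)·5·2 = −120 ≡ 10, so v_1 = 10^{−1} = 4 (mod 13).
  i = 2 (α = 3): (3−7)(3−10)(3−2)(3−5) = (−4)·(−7)·1·(−2) = −56 ≡ 9, so v_2 = 9^{−1} = 3 (mod 13).
  i = 3 (α = 10): (10−7)(10−3)(10−2)(10−5) = 3·7·8·5 = 840 ≡ 8, so v_3 = 8^{−1} = 5 (mod 13).
  i = 4 (α = 2): (2−7)(2−3)(2−10)(2−5) = (−5)·(−1)·(−8)·(−3) = 120 ≡ 3, so v_4 = 3^{−1} = 9 (mod 13).
  i = 5 (α = 5): (5−7)(5−3)(5−10)(5−2) = (−2)·2·(−5)·3 = 60 ≡ 8, so v_5 = 8^{−1} = 5 (mod 13).
  v = [4, 3, 5, 9, 5].
Step 2: syndromes of r = [5, 1, 10, 1, 6] (all sums mod 13).
  S_0 = Σ v_i r_i = 4·5 + 3·1 + 5·10 + 9·1 + 5·6 = 112 ≡ 8.
  S_1 = Σ v_i α_i r_i = 4·7·5 + 3·3·1 + 5·10·10 + 9·2·1 + 5·5·6 = 817 ≡ 11.
  α_i^2 mod 13 = [10, 9, 9, 4, 12].
  S_2 = Σ v_i α_i^2 r_i = 4·10·5 + 3·9·1 + 5·9·10 + 9·4·1 + 5·12·6 = 1073 ≡ 7.
  S = (8, 11, 7) ≠ 0, so r is not a codeword (an error is present).
Step 3: locate the error. For a single error e at position i, S_ℓ = v_i·e·α_i^ℓ, so α_err = S_1/S_0.
  S_0^{−1} = 8^{−1} = 5 (mod 13), so α_err = 11·5 = 55 ≡ 3 = α_2. Error position i = 2.
  Consistency check: S_2/S_1 = 7·6 = 42 ≡ 3 = α_err ✓ (single-error assumption holds).
Step 4: error magnitude e = S_0/v_2 = S_0·∏_{j≠2}(α_2 − α_j) = 8·9 = 72 ≡ 7 (mod 13).
Step 5: correct position 2: c_2 = r_2 − e = 1 − 7 ≡ 7 (mod 13). Hence c = [5, 7, 10, 1, 6].
  Check: interpolating c through the α_i gives m(x) = 2 + 6·x (degree < 2) with m(α_i) = c_i for every i, so c is indeed a codeword.


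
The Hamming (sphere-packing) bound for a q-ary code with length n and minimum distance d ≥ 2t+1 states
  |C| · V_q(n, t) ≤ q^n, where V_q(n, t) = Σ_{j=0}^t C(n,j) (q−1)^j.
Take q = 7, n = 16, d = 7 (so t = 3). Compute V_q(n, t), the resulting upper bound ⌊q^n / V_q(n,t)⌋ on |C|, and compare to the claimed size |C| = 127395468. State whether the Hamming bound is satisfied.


V_q(n, t) = 125377, q^n = 33232930569601, Hamming bound = 265064011, |C| = 127395468 ≤ bound (satisfied).

Step 1: Compute V_q(n, t) = Σ_{j=0}^3 C(n, j) (q−1)^j.
  j = 0: C(16,0)·(6)^0 = 1·1 = 1.
  j = 1: C(16,1)·(6)^1 = 16·6 = 96.
  j = 2: C(16,2)·(6)^2 = 120·36 = 4320.
  j = 3: C(16,3)·(6)^3 = 560·216 = 120960.
  V_q(n, t) = 1 + 96 + 4320 + 120960 = 125377.
Step 2: q^n = 7^16 = 33232930569601.
Step 3: Hamming bound ⌊q^n / V_q(n,t)⌋ = ⌊33232930569601/125377⌋ = 265064011.
Step 4: Compare |C| = 127395468 to 265064011: satisfied.
The claimed |C| lies below the Hamming bound.


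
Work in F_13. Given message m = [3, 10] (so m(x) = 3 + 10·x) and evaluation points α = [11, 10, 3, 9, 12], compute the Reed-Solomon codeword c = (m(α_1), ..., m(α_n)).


c = [9, 12, 7, 2, 6]

Message polynomial: m(x) = 3 + 10·x (mod 13).
For each evaluation point α_i, compute m(α_i) mod 13:
  α_1 = 11: Horner steps 10 → 9, so m(11) = 9.
  α_2 = 10: Horner steps 10 → 12, so m(10) = 12.
  α_3 = 3: Horner steps 10 → 7, so m(3) = 7.
  α_4 = 9: Horner steps 10 → 2, so m(9) = 2.
  α_5 = 12: Horner steps 10 → 6, so m(12) = 6.
Codeword c = [9, 12, 7, 2, 6] ∈ F_13^5.
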